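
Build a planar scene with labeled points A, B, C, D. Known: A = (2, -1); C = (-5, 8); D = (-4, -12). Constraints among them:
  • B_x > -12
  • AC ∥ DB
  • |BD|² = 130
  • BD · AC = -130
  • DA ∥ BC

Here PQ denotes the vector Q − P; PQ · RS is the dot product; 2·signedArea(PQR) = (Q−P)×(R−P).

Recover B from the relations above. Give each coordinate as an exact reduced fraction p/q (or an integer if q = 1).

B = (-11, -3)

1. B_x = -11  [DA ∥ BC ∩ AC ∥ DB]
2. B_y = -3  [DA ∥ BC ∩ AC ∥ DB]
   → B = (-11, -3)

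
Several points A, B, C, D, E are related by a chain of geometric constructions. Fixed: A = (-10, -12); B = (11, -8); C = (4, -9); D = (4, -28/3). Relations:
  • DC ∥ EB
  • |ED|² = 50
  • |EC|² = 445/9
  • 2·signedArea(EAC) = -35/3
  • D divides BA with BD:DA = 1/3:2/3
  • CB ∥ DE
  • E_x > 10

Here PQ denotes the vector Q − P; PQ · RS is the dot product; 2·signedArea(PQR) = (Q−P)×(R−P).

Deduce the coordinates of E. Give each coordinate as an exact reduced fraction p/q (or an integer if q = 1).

1. E_x = 11  [DC ∥ EB ∩ CB ∥ DE]
2. E_y = -25/3  [DC ∥ EB ∩ CB ∥ DE]
   → E = (11, -25/3)

E = (11, -25/3)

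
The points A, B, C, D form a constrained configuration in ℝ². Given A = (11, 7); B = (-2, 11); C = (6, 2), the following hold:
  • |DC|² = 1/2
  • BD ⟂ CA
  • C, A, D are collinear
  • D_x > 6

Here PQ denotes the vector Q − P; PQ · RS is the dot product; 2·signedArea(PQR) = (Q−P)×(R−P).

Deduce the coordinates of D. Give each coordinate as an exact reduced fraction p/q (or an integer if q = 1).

D = (13/2, 5/2)

1. D_x = 13/2  [C, A, D are collinear ∩ BD ⟂ CA]
2. D_y = 5/2  [C, A, D are collinear ∩ BD ⟂ CA]
   → D = (13/2, 5/2)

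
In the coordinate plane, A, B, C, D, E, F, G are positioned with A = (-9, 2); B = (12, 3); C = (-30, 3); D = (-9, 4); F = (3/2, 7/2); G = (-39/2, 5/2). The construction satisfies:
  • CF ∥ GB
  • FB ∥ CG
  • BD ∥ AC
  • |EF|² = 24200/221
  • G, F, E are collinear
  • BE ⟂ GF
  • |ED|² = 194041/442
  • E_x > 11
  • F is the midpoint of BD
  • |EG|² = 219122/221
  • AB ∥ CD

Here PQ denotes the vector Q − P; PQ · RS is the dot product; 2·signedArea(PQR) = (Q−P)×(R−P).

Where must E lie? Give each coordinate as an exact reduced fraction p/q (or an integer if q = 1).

1. E_x = 5283/442  [G, F, E are collinear ∩ BE ⟂ GF]
2. E_y = 1767/442  [G, F, E are collinear ∩ BE ⟂ GF]
   → E = (5283/442, 1767/442)

E = (5283/442, 1767/442)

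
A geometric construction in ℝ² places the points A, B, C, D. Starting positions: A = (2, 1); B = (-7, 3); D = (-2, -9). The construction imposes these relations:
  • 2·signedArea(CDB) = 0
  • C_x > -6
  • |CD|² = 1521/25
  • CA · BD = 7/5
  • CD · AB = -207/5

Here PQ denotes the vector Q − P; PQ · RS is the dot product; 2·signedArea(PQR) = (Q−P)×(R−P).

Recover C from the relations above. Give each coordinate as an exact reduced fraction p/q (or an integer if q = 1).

C = (-5, -9/5)

1. C_x = -5  [2·signedArea(CDB) = 0 ∩ CD · AB = -207/5]
2. C_y = -9/5  [2·signedArea(CDB) = 0 ∩ CD · AB = -207/5]
   → C = (-5, -9/5)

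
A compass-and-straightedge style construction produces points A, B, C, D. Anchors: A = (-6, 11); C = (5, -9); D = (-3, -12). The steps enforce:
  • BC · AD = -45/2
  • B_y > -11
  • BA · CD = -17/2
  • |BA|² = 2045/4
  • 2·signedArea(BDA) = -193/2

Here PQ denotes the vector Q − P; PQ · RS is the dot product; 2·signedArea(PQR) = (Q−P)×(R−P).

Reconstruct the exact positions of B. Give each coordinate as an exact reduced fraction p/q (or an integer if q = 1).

1. B_x = 1  [2·signedArea(BDA) = -193/2 ∩ BC · AD = -45/2]
2. B_y = -21/2  [2·signedArea(BDA) = -193/2 ∩ BC · AD = -45/2]
   → B = (1, -21/2)

B = (1, -21/2)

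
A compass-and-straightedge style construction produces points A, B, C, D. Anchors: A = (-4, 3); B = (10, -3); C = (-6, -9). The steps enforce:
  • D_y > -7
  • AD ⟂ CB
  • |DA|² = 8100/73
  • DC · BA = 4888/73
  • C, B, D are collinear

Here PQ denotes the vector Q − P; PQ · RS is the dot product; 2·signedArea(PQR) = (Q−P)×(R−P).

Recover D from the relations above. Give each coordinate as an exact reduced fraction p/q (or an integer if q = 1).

1. D_x = -22/73  [C, B, D are collinear ∩ AD ⟂ CB]
2. D_y = -501/73  [C, B, D are collinear ∩ AD ⟂ CB]
   → D = (-22/73, -501/73)

D = (-22/73, -501/73)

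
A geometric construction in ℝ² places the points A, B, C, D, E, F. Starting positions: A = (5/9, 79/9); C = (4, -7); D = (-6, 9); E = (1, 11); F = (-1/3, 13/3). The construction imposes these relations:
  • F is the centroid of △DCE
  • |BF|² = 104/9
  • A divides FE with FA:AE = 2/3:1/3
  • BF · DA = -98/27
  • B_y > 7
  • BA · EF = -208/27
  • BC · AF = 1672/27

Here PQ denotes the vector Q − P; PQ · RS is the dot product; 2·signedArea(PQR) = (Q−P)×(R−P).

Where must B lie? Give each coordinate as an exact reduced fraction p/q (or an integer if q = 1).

B = (1/3, 23/3)

1. B_x = 1/3  [BF · DA = -98/27 ∩ BA · EF = -208/27]
2. B_y = 23/3  [BF · DA = -98/27 ∩ BA · EF = -208/27]
   → B = (1/3, 23/3)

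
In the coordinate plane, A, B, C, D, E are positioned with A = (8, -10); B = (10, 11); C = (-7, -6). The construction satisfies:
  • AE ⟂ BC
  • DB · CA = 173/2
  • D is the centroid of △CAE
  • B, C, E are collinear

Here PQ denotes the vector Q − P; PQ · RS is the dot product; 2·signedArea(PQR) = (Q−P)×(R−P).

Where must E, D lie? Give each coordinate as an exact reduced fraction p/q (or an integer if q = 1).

1. E_x = -3/2  [B, C, E are collinear ∩ AE ⟂ BC]
2. E_y = -1/2  [B, C, E are collinear ∩ AE ⟂ BC]
   → E = (-3/2, -1/2)
3. D_x = -1/6  [D is the centroid of △CAE]
4. D_y = -11/2  [D is the centroid of △CAE]
   → D = (-1/6, -11/2)

D = (-1/6, -11/2)
E = (-3/2, -1/2)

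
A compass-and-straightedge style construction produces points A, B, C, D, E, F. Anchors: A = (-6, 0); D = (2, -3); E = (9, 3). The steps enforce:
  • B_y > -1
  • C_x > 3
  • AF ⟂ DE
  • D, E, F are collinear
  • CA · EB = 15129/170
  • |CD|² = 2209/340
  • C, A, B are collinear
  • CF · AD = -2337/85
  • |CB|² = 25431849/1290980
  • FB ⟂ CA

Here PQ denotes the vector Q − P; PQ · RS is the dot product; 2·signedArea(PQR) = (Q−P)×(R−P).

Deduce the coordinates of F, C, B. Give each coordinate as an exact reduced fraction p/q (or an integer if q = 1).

B = (-149508/322745, -241224/322745)
C = (669/170, -114/85)
F = (-96/85, -483/85)

1. F_x = -96/85  [D, E, F are collinear ∩ AF ⟂ DE]
2. F_y = -483/85  [D, E, F are collinear ∩ AF ⟂ DE]
   → F = (-96/85, -483/85)
3. C_x = 669/170  [line -8·x + 3·y + 3018/85 = 0 ∩ |CD|² = 2209/340]
4. C_y = -114/85  [line -8·x + 3·y + 3018/85 = 0 ∩ |CD|² = 2209/340]
   → C = (669/170, -114/85)
5. B_x = -149508/322745  [CA · EB = 15129/170 ∩ C, A, B are collinear]
6. B_y = -241224/322745  [CA · EB = 15129/170 ∩ C, A, B are collinear]
   → B = (-149508/322745, -241224/322745)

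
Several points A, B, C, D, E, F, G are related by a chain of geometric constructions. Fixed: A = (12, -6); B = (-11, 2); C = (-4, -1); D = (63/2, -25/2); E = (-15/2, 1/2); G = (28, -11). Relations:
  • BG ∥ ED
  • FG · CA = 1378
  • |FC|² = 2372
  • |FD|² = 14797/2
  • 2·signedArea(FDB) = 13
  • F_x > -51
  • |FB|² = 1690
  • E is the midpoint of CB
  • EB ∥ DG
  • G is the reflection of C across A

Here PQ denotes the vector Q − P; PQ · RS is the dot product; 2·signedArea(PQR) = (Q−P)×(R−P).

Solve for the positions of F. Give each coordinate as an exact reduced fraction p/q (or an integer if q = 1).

F = (-50, 15)

1. F_x = -50  [FG · CA = 1378 ∩ 2·signedArea(FDB) = 13]
2. F_y = 15  [FG · CA = 1378 ∩ 2·signedArea(FDB) = 13]
   → F = (-50, 15)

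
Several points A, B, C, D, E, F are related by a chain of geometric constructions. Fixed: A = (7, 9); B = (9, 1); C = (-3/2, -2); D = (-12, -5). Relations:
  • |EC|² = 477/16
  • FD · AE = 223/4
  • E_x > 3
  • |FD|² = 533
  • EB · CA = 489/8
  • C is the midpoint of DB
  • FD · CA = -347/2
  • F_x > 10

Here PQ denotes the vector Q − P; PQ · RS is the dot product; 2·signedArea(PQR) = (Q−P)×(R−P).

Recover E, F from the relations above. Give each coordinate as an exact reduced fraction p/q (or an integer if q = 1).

1. E_x = 15/4  [line -17/2·x + -11·y + 211/8 = 0 ∩ |EC|² = 477/16]
2. E_y = -1/2  [line -17/2·x + -11·y + 211/8 = 0 ∩ |EC|² = 477/16]
   → E = (15/4, -1/2)
3. F_x = 11  [FD · AE = 223/4 ∩ FD · CA = -347/2]
4. F_y = -7  [FD · AE = 223/4 ∩ FD · CA = -347/2]
   → F = (11, -7)

E = (15/4, -1/2)
F = (11, -7)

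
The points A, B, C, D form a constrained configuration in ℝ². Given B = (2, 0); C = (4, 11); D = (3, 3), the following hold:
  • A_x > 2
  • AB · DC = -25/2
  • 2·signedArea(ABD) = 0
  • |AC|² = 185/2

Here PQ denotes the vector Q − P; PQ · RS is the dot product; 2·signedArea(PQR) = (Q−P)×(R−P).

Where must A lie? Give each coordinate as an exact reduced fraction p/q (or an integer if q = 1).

1. A_x = 5/2  [2·signedArea(ABD) = 0 ∩ AB · DC = -25/2]
2. A_y = 3/2  [2·signedArea(ABD) = 0 ∩ AB · DC = -25/2]
   → A = (5/2, 3/2)

A = (5/2, 3/2)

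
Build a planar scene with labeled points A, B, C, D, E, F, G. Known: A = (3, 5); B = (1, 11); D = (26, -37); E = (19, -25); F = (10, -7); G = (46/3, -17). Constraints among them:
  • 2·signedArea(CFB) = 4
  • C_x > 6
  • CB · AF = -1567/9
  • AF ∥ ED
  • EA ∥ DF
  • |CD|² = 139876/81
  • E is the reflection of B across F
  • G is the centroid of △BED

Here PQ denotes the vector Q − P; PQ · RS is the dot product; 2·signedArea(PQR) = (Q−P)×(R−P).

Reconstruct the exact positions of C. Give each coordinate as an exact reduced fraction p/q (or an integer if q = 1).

C = (58/9, -1/3)

1. C_x = 58/9  [2·signedArea(CFB) = 4 ∩ CB · AF = -1567/9]
2. C_y = -1/3  [2·signedArea(CFB) = 4 ∩ CB · AF = -1567/9]
   → C = (58/9, -1/3)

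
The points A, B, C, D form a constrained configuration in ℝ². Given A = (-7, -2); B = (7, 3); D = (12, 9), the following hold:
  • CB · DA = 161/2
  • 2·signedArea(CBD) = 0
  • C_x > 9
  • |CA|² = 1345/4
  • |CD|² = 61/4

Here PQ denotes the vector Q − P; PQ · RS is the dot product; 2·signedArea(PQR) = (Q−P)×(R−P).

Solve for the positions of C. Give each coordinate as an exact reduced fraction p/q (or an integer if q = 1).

1. C_x = 19/2  [2·signedArea(CBD) = 0 ∩ CB · DA = 161/2]
2. C_y = 6  [2·signedArea(CBD) = 0 ∩ CB · DA = 161/2]
   → C = (19/2, 6)

C = (19/2, 6)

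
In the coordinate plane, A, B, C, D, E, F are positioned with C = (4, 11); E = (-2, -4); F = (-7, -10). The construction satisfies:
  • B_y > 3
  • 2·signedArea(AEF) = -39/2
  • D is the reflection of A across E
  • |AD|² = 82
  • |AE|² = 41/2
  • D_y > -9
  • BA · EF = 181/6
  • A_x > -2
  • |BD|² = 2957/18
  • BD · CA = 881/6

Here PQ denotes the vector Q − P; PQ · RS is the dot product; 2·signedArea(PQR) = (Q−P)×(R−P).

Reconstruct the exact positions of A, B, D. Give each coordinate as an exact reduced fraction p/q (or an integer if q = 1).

1. A_x = -3/2  [line 6·x + -5·y + 23/2 = 0 ∩ |AE|² = 41/2]
2. A_y = 1/2  [line 6·x + -5·y + 23/2 = 0 ∩ |AE|² = 41/2]
   → A = (-3/2, 1/2)
3. D_x = -5/2  [D is the reflection of A across E]
4. D_y = -17/2  [D is the reflection of A across E]
   → D = (-5/2, -17/2)
5. B_x = 1/3  [BD · CA = 881/6 ∩ BA · EF = 181/6]
6. B_y = 4  [BD · CA = 881/6 ∩ BA · EF = 181/6]
   → B = (1/3, 4)

A = (-3/2, 1/2)
B = (1/3, 4)
D = (-5/2, -17/2)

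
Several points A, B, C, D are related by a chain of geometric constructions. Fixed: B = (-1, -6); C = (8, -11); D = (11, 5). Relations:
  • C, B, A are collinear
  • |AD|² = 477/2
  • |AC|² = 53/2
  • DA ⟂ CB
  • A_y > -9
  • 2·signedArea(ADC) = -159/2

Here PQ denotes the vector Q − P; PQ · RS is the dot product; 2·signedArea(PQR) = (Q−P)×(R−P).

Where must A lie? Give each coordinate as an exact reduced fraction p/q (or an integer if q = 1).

A = (7/2, -17/2)

1. A_x = 7/2  [C, B, A are collinear ∩ DA ⟂ CB]
2. A_y = -17/2  [C, B, A are collinear ∩ DA ⟂ CB]
   → A = (7/2, -17/2)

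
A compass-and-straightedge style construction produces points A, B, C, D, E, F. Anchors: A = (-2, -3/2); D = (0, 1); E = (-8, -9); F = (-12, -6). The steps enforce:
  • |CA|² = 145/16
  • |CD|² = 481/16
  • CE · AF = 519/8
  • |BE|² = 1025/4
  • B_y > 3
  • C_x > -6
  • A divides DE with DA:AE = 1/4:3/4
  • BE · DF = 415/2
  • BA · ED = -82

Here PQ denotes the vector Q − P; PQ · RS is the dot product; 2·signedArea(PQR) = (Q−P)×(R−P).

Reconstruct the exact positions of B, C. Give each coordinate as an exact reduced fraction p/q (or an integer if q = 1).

B = (2, 7/2)
C = (-5, -5/4)

1. B_x = 2  [BE · DF = 415/2 ∩ BA · ED = -82]
2. B_y = 7/2  [BE · DF = 415/2 ∩ BA · ED = -82]
   → B = (2, 7/2)
3. C_x = -5  [line 10·x + 9/2·y + 445/8 = 0 ∩ |CD|² = 481/16]
4. C_y = -5/4  [line 10·x + 9/2·y + 445/8 = 0 ∩ |CD|² = 481/16]
   → C = (-5, -5/4)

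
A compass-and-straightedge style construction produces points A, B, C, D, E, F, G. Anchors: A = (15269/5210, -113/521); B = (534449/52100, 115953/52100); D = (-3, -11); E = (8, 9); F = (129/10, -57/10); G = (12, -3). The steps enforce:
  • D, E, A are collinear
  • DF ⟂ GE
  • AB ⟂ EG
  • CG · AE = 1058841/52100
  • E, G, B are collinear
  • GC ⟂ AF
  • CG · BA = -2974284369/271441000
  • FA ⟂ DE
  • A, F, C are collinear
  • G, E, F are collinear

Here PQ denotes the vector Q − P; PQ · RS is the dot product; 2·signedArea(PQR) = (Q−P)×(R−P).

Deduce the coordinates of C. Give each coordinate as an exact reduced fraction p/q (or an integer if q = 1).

1. C_x = 57669/5210  [A, F, C are collinear ∩ GC ⟂ AF]
2. C_y = -2445/521  [A, F, C are collinear ∩ GC ⟂ AF]
   → C = (57669/5210, -2445/521)

C = (57669/5210, -2445/521)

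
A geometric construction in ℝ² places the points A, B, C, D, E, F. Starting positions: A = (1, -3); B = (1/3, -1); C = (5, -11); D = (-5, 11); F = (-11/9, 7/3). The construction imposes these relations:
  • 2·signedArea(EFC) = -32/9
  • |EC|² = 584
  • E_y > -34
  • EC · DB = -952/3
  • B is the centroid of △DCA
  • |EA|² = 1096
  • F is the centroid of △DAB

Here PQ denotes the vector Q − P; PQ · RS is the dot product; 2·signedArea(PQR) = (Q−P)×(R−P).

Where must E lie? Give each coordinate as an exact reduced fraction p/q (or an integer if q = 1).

1. E_x = 15  [EC · DB = -952/3 ∩ 2·signedArea(EFC) = -32/9]
2. E_y = -33  [EC · DB = -952/3 ∩ 2·signedArea(EFC) = -32/9]
   → E = (15, -33)

E = (15, -33)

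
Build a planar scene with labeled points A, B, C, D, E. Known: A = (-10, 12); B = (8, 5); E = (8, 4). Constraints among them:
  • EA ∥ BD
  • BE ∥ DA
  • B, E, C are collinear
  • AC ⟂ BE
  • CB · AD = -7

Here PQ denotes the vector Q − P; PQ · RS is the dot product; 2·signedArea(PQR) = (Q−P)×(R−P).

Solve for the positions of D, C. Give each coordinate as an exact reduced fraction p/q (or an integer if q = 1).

1. D_x = -10  [BE ∥ DA ∩ EA ∥ BD]
2. D_y = 13  [BE ∥ DA ∩ EA ∥ BD]
   → D = (-10, 13)
3. C_x = 8  [B, E, C are collinear ∩ AC ⟂ BE]
4. C_y = 12  [B, E, C are collinear ∩ AC ⟂ BE]
   → C = (8, 12)

C = (8, 12)
D = (-10, 13)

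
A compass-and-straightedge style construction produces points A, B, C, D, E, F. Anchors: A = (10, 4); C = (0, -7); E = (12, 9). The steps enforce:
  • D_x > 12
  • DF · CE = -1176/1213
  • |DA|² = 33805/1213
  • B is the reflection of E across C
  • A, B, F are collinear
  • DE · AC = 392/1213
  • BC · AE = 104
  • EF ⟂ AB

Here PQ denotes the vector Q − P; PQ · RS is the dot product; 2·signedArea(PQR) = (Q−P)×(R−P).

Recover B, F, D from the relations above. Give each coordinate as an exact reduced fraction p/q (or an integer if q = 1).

1. B_x = -12  [B is the reflection of E across C]
2. B_y = -23  [B is the reflection of E across C]
   → B = (-12, -23)
3. F_x = 16068/1213  [A, B, F are collinear ∩ EF ⟂ AB]
4. F_y = 9685/1213  [A, B, F are collinear ∩ EF ⟂ AB]
   → F = (16068/1213, 9685/1213)
5. D_x = 14934/1213  [DE · AC = 392/1213 ∩ DF · CE = -1176/1213]
6. D_y = 10609/1213  [DE · AC = 392/1213 ∩ DF · CE = -1176/1213]
   → D = (14934/1213, 10609/1213)

B = (-12, -23)
D = (14934/1213, 10609/1213)
F = (16068/1213, 9685/1213)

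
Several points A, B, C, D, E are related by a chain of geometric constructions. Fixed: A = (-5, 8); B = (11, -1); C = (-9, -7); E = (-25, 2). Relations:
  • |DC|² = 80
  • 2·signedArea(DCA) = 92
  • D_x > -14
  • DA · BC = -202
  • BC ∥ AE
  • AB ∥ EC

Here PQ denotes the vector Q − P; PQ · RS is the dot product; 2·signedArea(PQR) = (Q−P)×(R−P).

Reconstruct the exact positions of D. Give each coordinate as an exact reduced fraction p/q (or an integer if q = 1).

1. D_x = -13  [DA · BC = -202 ∩ 2·signedArea(DCA) = 92]
2. D_y = 1  [DA · BC = -202 ∩ 2·signedArea(DCA) = 92]
   → D = (-13, 1)

D = (-13, 1)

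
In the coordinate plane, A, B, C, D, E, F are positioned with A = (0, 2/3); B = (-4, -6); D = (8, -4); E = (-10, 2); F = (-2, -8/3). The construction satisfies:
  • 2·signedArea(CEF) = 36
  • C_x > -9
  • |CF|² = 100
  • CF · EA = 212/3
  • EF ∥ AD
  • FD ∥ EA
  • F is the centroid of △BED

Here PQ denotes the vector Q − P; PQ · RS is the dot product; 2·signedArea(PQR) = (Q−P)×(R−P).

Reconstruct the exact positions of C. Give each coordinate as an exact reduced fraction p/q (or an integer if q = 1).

1. C_x = -8  [2·signedArea(CEF) = 36 ∩ CF · EA = 212/3]
2. C_y = 16/3  [2·signedArea(CEF) = 36 ∩ CF · EA = 212/3]
   → C = (-8, 16/3)

C = (-8, 16/3)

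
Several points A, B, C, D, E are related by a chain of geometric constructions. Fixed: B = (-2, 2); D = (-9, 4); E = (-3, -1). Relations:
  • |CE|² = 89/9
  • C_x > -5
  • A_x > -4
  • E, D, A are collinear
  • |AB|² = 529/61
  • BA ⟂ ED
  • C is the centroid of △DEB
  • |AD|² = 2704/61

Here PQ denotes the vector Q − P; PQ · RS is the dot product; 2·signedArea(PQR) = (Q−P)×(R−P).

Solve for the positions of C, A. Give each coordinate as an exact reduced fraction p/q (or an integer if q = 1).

A = (-237/61, -16/61)
C = (-14/3, 5/3)

1. C_x = -14/3  [C is the centroid of △DEB]
2. C_y = 5/3  [C is the centroid of △DEB]
   → C = (-14/3, 5/3)
3. A_x = -237/61  [E, D, A are collinear ∩ BA ⟂ ED]
4. A_y = -16/61  [E, D, A are collinear ∩ BA ⟂ ED]
   → A = (-237/61, -16/61)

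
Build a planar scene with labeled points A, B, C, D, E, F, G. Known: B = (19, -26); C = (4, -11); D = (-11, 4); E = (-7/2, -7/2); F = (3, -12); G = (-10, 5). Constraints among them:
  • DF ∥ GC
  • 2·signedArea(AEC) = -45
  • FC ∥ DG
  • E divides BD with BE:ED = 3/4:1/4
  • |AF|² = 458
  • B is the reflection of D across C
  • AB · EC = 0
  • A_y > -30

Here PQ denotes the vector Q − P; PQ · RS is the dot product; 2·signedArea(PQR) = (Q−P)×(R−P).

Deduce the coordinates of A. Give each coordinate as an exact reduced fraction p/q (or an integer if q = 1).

1. A_x = 16  [AB · EC = 0 ∩ 2·signedArea(AEC) = -45]
2. A_y = -29  [AB · EC = 0 ∩ 2·signedArea(AEC) = -45]
   → A = (16, -29)

A = (16, -29)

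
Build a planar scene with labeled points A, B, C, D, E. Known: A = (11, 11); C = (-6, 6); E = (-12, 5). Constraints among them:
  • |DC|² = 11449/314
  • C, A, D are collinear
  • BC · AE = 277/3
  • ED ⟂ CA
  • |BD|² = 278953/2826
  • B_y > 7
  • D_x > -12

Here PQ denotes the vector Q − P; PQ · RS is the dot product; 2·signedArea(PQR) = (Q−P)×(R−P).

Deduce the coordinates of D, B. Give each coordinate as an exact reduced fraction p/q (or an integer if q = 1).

B = (-7/3, 22/3)
D = (-3703/314, 1349/314)

1. D_x = -3703/314  [C, A, D are collinear ∩ ED ⟂ CA]
2. D_y = 1349/314  [C, A, D are collinear ∩ ED ⟂ CA]
   → D = (-3703/314, 1349/314)
3. B_x = -7/3  [line 23·x + 6·y + 29/3 = 0 ∩ |BD|² = 278953/2826]
4. B_y = 22/3  [line 23·x + 6·y + 29/3 = 0 ∩ |BD|² = 278953/2826]
   → B = (-7/3, 22/3)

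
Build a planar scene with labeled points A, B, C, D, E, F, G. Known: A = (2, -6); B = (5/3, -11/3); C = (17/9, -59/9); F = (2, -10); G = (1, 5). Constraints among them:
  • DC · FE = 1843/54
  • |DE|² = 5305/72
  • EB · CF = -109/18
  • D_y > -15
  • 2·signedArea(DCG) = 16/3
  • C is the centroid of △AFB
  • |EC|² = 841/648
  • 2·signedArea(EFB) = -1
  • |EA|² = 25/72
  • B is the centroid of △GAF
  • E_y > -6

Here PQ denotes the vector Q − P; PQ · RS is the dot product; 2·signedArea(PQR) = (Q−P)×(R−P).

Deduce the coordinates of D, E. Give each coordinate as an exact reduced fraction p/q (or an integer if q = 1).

D = (2, -14)
E = (23/12, -65/12)

1. E_x = 23/12  [2·signedArea(EFB) = -1 ∩ EB · CF = -109/18]
2. E_y = -65/12  [2·signedArea(EFB) = -1 ∩ EB · CF = -109/18]
   → E = (23/12, -65/12)
3. D_x = 2  [DC · FE = 1843/54 ∩ 2·signedArea(DCG) = 16/3]
4. D_y = -14  [DC · FE = 1843/54 ∩ 2·signedArea(DCG) = 16/3]
   → D = (2, -14)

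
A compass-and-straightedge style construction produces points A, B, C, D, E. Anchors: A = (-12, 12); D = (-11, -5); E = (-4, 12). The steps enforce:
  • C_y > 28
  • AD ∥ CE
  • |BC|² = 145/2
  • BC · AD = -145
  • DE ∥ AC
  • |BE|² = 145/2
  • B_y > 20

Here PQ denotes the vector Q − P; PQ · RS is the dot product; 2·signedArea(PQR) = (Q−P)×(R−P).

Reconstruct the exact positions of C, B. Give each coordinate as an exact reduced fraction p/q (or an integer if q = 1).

B = (-9/2, 41/2)
C = (-5, 29)

1. C_x = -5  [AD ∥ CE ∩ DE ∥ AC]
2. C_y = 29  [AD ∥ CE ∩ DE ∥ AC]
   → C = (-5, 29)
3. B_x = -9/2  [line -1·x + 17·y + -353 = 0 ∩ |BE|² = 145/2]
4. B_y = 41/2  [line -1·x + 17·y + -353 = 0 ∩ |BE|² = 145/2]
   → B = (-9/2, 41/2)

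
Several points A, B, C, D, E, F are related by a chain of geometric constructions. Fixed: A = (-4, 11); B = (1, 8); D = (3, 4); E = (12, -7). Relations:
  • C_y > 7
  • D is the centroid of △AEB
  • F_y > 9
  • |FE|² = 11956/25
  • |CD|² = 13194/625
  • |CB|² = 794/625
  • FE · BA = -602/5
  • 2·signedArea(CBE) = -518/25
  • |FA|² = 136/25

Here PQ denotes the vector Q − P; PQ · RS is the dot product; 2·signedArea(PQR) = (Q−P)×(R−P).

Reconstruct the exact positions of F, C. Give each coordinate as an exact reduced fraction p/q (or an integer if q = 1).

C = (0, 187/25)
F = (-2, 49/5)

1. F_x = -2  [line 5·x + -3·y + 197/5 = 0 ∩ |FA|² = 136/25]
2. F_y = 49/5  [line 5·x + -3·y + 197/5 = 0 ∩ |FA|² = 136/25]
   → F = (-2, 49/5)
3. C_x = 0  [line 15·x + 11·y + -2057/25 = 0 ∩ |CD|² = 13194/625]
4. C_y = 187/25  [line 15·x + 11·y + -2057/25 = 0 ∩ |CD|² = 13194/625]
   → C = (0, 187/25)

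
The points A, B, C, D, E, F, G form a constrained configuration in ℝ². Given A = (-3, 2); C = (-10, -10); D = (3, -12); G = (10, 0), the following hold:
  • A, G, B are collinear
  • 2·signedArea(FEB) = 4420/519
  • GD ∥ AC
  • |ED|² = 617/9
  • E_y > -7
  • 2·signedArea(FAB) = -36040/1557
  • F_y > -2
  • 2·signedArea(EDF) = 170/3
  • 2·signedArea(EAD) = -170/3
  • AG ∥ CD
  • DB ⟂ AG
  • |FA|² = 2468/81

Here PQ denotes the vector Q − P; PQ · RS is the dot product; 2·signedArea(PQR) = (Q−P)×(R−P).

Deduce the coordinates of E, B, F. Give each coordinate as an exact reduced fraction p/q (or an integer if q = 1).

B = (859/173, 134/173)
E = (-10/3, -20/3)
F = (11/9, -14/9)

1. E_x = -10/3  [line 14·x + 6·y + 260/3 = 0 ∩ |ED|² = 617/9]
2. E_y = -20/3  [line 14·x + 6·y + 260/3 = 0 ∩ |ED|² = 617/9]
   → E = (-10/3, -20/3)
3. B_x = 859/173  [A, G, B are collinear ∩ DB ⟂ AG]
4. B_y = 134/173  [A, G, B are collinear ∩ DB ⟂ AG]
   → B = (859/173, 134/173)
5. F_x = 11/9  [2·signedArea(FAB) = -36040/1557 ∩ 2·signedArea(FEB) = 4420/519]
6. F_y = -14/9  [2·signedArea(FAB) = -36040/1557 ∩ 2·signedArea(FEB) = 4420/519]
   → F = (11/9, -14/9)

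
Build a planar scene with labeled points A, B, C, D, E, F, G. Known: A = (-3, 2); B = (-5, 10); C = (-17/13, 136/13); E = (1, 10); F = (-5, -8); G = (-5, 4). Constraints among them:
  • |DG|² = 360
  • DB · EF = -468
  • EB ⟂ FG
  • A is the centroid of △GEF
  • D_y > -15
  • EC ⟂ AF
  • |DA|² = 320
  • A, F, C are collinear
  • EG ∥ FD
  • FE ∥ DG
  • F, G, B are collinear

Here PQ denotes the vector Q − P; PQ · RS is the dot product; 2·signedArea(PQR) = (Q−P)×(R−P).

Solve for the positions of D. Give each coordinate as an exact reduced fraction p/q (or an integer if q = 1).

D = (-11, -14)

1. D_x = -11  [FE ∥ DG ∩ EG ∥ FD]
2. D_y = -14  [FE ∥ DG ∩ EG ∥ FD]
   → D = (-11, -14)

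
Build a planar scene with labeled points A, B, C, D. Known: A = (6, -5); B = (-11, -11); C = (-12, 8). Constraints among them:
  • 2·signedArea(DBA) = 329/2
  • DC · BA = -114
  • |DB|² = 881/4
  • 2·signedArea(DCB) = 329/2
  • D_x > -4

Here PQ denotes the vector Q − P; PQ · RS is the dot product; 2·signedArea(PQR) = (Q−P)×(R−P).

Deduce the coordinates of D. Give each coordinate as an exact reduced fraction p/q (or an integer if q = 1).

D = (-3, 3/2)

1. D_x = -3  [DC · BA = -114 ∩ 2·signedArea(DCB) = 329/2]
2. D_y = 3/2  [DC · BA = -114 ∩ 2·signedArea(DCB) = 329/2]
   → D = (-3, 3/2)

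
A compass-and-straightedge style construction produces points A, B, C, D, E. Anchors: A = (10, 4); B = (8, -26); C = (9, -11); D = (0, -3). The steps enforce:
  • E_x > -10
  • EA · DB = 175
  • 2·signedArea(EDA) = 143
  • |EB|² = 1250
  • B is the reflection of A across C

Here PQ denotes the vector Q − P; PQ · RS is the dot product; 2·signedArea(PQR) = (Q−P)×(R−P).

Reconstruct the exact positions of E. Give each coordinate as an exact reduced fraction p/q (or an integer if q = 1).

E = (-9, 5)

1. E_x = -9  [EA · DB = 175 ∩ 2·signedArea(EDA) = 143]
2. E_y = 5  [EA · DB = 175 ∩ 2·signedArea(EDA) = 143]
   → E = (-9, 5)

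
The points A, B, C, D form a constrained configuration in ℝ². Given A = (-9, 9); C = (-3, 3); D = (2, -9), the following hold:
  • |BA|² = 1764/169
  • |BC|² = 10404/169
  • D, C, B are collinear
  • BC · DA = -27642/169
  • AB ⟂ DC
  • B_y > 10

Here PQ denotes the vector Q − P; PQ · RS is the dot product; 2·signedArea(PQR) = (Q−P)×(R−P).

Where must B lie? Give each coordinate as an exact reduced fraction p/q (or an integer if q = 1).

B = (-1017/169, 1731/169)

1. B_x = -1017/169  [D, C, B are collinear ∩ AB ⟂ DC]
2. B_y = 1731/169  [D, C, B are collinear ∩ AB ⟂ DC]
   → B = (-1017/169, 1731/169)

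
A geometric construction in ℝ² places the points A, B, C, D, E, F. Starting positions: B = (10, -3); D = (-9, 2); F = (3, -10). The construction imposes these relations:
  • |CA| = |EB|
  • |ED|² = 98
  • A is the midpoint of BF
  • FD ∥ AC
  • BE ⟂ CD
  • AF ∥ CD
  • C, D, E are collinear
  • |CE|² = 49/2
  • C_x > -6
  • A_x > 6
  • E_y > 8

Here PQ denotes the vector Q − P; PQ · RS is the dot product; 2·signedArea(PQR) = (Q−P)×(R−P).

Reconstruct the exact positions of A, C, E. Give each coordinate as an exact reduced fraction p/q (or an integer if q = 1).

A = (13/2, -13/2)
C = (-11/2, 11/2)
E = (-2, 9)

1. A_x = 13/2  [A is the midpoint of BF]
2. A_y = -13/2  [A is the midpoint of BF]
   → A = (13/2, -13/2)
3. C_x = -11/2  [AF ∥ CD ∩ FD ∥ AC]
4. C_y = 11/2  [AF ∥ CD ∩ FD ∥ AC]
   → C = (-11/2, 11/2)
5. E_x = -2  [C, D, E are collinear ∩ BE ⟂ CD]
6. E_y = 9  [C, D, E are collinear ∩ BE ⟂ CD]
   → E = (-2, 9)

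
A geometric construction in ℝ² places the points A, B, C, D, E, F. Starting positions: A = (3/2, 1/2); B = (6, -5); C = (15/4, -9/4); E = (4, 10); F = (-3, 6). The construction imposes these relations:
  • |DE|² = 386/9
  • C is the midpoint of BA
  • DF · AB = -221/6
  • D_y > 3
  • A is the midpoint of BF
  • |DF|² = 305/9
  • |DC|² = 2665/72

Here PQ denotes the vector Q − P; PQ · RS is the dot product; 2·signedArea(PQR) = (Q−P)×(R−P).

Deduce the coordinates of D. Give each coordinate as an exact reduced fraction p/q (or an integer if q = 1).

1. D_x = 7/3  [line -9/2·x + 11/2·y + -29/3 = 0 ∩ |DF|² = 305/9]
2. D_y = 11/3  [line -9/2·x + 11/2·y + -29/3 = 0 ∩ |DF|² = 305/9]
   → D = (7/3, 11/3)

D = (7/3, 11/3)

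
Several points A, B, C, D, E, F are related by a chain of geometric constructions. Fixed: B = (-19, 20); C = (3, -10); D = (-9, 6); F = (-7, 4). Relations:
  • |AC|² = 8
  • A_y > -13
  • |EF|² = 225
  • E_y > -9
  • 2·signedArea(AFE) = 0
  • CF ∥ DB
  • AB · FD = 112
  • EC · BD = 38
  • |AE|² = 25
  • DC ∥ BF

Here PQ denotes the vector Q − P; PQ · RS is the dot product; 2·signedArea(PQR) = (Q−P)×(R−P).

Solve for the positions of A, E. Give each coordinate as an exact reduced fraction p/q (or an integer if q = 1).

A = (5, -12)
E = (2, -8)

1. A_x = 5  [line 2·x + -2·y + -34 = 0 ∩ |AC|² = 8]
2. A_y = -12  [line 2·x + -2·y + -34 = 0 ∩ |AC|² = 8]
   → A = (5, -12)
3. E_x = 2  [2·signedArea(AFE) = 0 ∩ EC · BD = 38]
4. E_y = -8  [2·signedArea(AFE) = 0 ∩ EC · BD = 38]
   → E = (2, -8)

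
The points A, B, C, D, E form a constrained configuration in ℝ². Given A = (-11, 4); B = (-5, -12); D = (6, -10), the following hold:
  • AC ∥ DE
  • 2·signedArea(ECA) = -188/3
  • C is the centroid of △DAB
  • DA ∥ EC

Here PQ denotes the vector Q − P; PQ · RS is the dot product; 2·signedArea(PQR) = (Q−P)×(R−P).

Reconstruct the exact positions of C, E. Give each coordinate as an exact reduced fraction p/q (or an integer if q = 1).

1. C_x = -10/3  [C is the centroid of △DAB]
2. C_y = -6  [C is the centroid of △DAB]
   → C = (-10/3, -6)
3. E_x = 41/3  [DA ∥ EC ∩ AC ∥ DE]
4. E_y = -20  [DA ∥ EC ∩ AC ∥ DE]
   → E = (41/3, -20)

C = (-10/3, -6)
E = (41/3, -20)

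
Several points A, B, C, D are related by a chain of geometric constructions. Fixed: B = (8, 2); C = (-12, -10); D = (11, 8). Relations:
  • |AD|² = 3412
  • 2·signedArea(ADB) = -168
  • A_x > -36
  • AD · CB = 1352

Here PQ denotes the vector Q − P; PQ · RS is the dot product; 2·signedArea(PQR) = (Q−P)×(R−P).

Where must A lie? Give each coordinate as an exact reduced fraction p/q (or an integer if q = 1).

1. A_x = -35  [2·signedArea(ADB) = -168 ∩ AD · CB = 1352]
2. A_y = -28  [2·signedArea(ADB) = -168 ∩ AD · CB = 1352]
   → A = (-35, -28)

A = (-35, -28)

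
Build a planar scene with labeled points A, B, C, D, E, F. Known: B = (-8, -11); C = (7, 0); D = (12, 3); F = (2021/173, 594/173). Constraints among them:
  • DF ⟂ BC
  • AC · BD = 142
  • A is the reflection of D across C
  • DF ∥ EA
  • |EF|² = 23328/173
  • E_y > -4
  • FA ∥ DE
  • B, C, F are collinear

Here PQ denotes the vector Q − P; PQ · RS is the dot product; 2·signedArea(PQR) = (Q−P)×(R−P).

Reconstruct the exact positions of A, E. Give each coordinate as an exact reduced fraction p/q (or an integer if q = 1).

1. A_x = 2  [A is the reflection of D across C]
2. A_y = -3  [A is the reflection of D across C]
   → A = (2, -3)
3. E_x = 401/173  [DF ∥ EA ∩ FA ∥ DE]
4. E_y = -594/173  [DF ∥ EA ∩ FA ∥ DE]
   → E = (401/173, -594/173)

A = (2, -3)
E = (401/173, -594/173)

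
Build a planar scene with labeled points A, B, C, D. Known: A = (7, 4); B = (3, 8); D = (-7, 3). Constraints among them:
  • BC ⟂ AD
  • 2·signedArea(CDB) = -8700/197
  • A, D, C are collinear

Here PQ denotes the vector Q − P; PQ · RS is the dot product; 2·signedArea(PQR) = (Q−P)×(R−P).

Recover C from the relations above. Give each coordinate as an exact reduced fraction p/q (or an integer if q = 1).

1. C_x = 651/197  [A, D, C are collinear ∩ BC ⟂ AD]
2. C_y = 736/197  [A, D, C are collinear ∩ BC ⟂ AD]
   → C = (651/197, 736/197)

C = (651/197, 736/197)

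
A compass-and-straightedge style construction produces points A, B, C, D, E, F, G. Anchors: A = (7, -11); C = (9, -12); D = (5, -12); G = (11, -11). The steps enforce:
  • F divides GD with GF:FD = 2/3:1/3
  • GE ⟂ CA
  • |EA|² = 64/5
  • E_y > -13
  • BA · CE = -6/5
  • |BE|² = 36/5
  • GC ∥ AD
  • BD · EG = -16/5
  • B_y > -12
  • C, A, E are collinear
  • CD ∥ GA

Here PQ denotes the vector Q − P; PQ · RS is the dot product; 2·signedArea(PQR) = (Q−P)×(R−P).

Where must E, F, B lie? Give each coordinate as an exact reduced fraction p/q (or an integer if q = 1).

1. E_x = 51/5  [C, A, E are collinear ∩ GE ⟂ CA]
2. E_y = -63/5  [C, A, E are collinear ∩ GE ⟂ CA]
   → E = (51/5, -63/5)
3. F_x = 7  [F divides GD with GF:FD = 2/3:1/3]
4. F_y = -35/3  [F divides GD with GF:FD = 2/3:1/3]
   → F = (7, -35/3)
5. B_x = 39/5  [BA · CE = -6/5 ∩ BD · EG = -16/5]
6. B_y = -57/5  [BA · CE = -6/5 ∩ BD · EG = -16/5]
   → B = (39/5, -57/5)

B = (39/5, -57/5)
E = (51/5, -63/5)
F = (7, -35/3)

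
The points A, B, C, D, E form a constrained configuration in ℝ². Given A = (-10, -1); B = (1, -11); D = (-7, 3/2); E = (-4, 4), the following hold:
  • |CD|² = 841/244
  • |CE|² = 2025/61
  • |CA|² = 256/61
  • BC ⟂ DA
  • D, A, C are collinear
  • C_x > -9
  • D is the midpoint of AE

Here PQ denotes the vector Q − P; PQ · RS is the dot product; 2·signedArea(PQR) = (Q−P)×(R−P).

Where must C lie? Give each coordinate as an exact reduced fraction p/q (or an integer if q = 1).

1. C_x = -514/61  [D, A, C are collinear ∩ BC ⟂ DA]
2. C_y = 19/61  [D, A, C are collinear ∩ BC ⟂ DA]
   → C = (-514/61, 19/61)

C = (-514/61, 19/61)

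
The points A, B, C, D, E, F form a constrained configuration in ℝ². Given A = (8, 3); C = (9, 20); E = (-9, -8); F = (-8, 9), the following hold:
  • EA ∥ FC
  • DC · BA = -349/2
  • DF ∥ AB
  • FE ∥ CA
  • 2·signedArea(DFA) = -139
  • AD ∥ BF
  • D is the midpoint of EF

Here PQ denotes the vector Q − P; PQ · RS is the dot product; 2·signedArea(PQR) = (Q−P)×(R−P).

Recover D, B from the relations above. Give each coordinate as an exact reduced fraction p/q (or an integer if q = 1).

1. D_x = -17/2  [D is the midpoint of EF]
2. D_y = 1/2  [D is the midpoint of EF]
   → D = (-17/2, 1/2)
3. B_x = 17/2  [AD ∥ BF ∩ DF ∥ AB]
4. B_y = 23/2  [AD ∥ BF ∩ DF ∥ AB]
   → B = (17/2, 23/2)

B = (17/2, 23/2)
D = (-17/2, 1/2)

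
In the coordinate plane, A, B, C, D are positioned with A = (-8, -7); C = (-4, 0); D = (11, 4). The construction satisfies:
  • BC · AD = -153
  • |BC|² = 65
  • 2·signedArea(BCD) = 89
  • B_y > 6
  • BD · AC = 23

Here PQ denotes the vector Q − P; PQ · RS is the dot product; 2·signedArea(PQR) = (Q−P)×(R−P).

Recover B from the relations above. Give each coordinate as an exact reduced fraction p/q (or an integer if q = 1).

B = (0, 7)

1. B_x = 0  [2·signedArea(BCD) = 89 ∩ BC · AD = -153]
2. B_y = 7  [2·signedArea(BCD) = 89 ∩ BC · AD = -153]
   → B = (0, 7)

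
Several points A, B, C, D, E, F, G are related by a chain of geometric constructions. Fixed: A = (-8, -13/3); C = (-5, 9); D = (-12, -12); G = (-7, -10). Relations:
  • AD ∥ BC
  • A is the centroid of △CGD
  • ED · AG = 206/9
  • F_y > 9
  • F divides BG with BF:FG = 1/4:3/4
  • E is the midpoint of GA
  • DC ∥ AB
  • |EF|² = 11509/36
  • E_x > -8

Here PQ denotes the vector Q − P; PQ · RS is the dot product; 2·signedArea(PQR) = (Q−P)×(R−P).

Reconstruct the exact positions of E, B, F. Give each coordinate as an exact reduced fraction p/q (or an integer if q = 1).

B = (-1, 50/3)
E = (-15/2, -43/6)
F = (-5/2, 10)

1. E_x = -15/2  [E is the midpoint of GA]
2. E_y = -43/6  [E is the midpoint of GA]
   → E = (-15/2, -43/6)
3. B_x = -1  [AD ∥ BC ∩ DC ∥ AB]
4. B_y = 50/3  [AD ∥ BC ∩ DC ∥ AB]
   → B = (-1, 50/3)
5. F_x = -5/2  [F divides BG with BF:FG = 1/4:3/4]
6. F_y = 10  [F divides BG with BF:FG = 1/4:3/4]
   → F = (-5/2, 10)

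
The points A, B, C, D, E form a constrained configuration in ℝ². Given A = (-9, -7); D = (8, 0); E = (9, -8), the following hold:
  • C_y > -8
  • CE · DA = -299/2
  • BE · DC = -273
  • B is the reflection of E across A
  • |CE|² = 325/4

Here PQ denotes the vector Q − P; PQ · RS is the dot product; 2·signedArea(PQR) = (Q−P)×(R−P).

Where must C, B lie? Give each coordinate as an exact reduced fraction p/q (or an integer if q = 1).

1. C_x = 0  [line 17·x + 7·y + 105/2 = 0 ∩ |CE|² = 325/4]
2. C_y = -15/2  [line 17·x + 7·y + 105/2 = 0 ∩ |CE|² = 325/4]
   → C = (0, -15/2)
3. B_x = -27  [B is the reflection of E across A]
4. B_y = -6  [B is the reflection of E across A]
   → B = (-27, -6)

B = (-27, -6)
C = (0, -15/2)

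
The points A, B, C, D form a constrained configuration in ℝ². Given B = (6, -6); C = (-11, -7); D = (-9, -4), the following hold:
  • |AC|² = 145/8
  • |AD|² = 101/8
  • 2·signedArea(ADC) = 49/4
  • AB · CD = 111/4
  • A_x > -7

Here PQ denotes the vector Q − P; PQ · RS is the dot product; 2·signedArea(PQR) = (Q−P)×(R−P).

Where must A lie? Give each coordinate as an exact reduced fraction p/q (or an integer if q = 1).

1. A_x = -27/4  [2·signedArea(ADC) = 49/4 ∩ AB · CD = 111/4]
2. A_y = -27/4  [2·signedArea(ADC) = 49/4 ∩ AB · CD = 111/4]
   → A = (-27/4, -27/4)

A = (-27/4, -27/4)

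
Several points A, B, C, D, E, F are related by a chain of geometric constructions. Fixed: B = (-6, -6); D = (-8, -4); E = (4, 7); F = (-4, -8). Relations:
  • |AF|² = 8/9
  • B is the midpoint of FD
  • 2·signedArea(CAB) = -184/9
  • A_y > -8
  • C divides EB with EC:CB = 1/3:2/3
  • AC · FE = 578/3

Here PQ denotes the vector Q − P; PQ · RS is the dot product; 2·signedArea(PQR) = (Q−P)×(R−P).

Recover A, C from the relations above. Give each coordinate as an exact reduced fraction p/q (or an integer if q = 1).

1. C_x = 2/3  [C divides EB with EC:CB = 1/3:2/3]
2. C_y = 8/3  [C divides EB with EC:CB = 1/3:2/3]
   → C = (2/3, 8/3)
3. A_x = -14/3  [AC · FE = 578/3 ∩ 2·signedArea(CAB) = -184/9]
4. A_y = -22/3  [AC · FE = 578/3 ∩ 2·signedArea(CAB) = -184/9]
   → A = (-14/3, -22/3)

A = (-14/3, -22/3)
C = (2/3, 8/3)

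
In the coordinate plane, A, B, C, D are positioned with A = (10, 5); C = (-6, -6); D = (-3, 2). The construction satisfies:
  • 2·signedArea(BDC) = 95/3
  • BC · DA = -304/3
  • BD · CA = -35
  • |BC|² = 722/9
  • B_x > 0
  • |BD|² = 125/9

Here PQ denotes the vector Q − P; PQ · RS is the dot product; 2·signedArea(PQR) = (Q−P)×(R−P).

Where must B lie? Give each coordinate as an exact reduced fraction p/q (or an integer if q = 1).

1. B_x = 1/3  [2·signedArea(BDC) = 95/3 ∩ BD · CA = -35]
2. B_y = 1/3  [2·signedArea(BDC) = 95/3 ∩ BD · CA = -35]
   → B = (1/3, 1/3)

B = (1/3, 1/3)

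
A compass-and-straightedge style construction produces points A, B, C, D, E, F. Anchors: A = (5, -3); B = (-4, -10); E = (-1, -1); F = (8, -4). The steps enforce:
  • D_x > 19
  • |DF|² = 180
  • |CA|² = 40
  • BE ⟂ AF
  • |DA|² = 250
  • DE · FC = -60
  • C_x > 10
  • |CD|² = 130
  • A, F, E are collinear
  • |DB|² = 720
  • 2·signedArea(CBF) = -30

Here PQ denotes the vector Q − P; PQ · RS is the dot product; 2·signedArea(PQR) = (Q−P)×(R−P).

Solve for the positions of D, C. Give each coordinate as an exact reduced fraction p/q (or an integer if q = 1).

1. C_x = 11  [line -6·x + 12·y + 126 = 0 ∩ |CA|² = 40]
2. C_y = -5  [line -6·x + 12·y + 126 = 0 ∩ |CA|² = 40]
   → C = (11, -5)
3. D_x = 20  [line -3·x + 1·y + 58 = 0 ∩ |DF|² = 180]
4. D_y = 2  [line -3·x + 1·y + 58 = 0 ∩ |DF|² = 180]
   → D = (20, 2)

C = (11, -5)
D = (20, 2)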